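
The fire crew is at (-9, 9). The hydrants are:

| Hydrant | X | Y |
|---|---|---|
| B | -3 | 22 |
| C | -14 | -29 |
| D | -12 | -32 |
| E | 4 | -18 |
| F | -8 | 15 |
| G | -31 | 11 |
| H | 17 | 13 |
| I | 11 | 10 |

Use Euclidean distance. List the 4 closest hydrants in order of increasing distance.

F, B, I, G

Distances from (-9, 9):
B: 14.3
C: 38.3
D: 41.1
E: 30.0
F: 6.1
G: 22.1
H: 26.3
I: 20.0
Sorted: F (6.1) < B (14.3) < I (20.0) < G (22.1) < H (26.3) < E (30.0) < …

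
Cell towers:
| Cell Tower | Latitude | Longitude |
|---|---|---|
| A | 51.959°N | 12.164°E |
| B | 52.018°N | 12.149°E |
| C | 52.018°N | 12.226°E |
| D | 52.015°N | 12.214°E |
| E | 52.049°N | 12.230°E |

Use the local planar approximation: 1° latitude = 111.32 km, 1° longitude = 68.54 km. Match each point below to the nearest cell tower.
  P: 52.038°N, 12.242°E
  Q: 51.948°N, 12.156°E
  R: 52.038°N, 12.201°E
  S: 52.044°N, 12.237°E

P at 52.038°N, 12.242°E:
  A: 10.292 km
  B: 6.752 km
  C: 2.482 km
  D: 3.200 km
  E: 1.475 km
  → nearest: E (1.475 km)
Q at 51.948°N, 12.156°E:
  A: 1.342 km
  B: 7.807 km
  C: 9.151 km
  D: 8.452 km
  E: 12.334 km
  → nearest: A (1.342 km)
R at 52.038°N, 12.201°E:
  A: 9.153 km
  B: 4.202 km
  C: 2.809 km
  D: 2.711 km
  E: 2.335 km
  → nearest: E (2.335 km)
S at 52.044°N, 12.237°E:
  A: 10.704 km
  B: 6.690 km
  C: 2.991 km
  D: 3.593 km
  E: 0.735 km
  → nearest: E (0.735 km)

P→E; Q→A; R→E; S→E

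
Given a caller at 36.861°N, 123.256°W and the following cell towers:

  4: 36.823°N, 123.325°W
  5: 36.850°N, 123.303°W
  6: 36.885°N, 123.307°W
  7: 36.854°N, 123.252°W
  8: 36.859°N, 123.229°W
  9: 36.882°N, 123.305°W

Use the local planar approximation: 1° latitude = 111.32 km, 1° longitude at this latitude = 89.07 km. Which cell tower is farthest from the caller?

Distances from 36.861°N, 123.256°W:
4: √((-0.038·111.32)² + (-0.069·89.07)²) = √(17.89425 + 37.77123) = 7.461 km
5: √((-0.011·111.32)² + (-0.047·89.07)²) = √(1.49945 + 17.52502) = 4.362 km
6: √((0.024·111.32)² + (-0.051·89.07)²) = √(7.13787 + 20.63494) = 5.270 km
7: √((-0.007·111.32)² + (0.004·89.07)²) = √(0.60721 + 0.12694) = 0.857 km
8: √((-0.002·111.32)² + (0.027·89.07)²) = √(0.04957 + 5.78350) = 2.415 km
9: √((0.021·111.32)² + (-0.049·89.07)²) = √(5.46493 + 19.04825) = 4.951 km
Maximum: 4 at 7.461 km.

4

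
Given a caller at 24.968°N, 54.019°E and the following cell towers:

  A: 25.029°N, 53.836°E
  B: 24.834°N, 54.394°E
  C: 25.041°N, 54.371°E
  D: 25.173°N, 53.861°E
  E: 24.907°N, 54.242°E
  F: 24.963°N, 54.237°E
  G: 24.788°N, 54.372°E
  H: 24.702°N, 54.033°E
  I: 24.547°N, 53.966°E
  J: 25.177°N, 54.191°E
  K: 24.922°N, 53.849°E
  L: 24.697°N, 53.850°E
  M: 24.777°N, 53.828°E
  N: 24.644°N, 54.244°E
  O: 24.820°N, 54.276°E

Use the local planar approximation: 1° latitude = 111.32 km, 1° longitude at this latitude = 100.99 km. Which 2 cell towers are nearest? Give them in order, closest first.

Distances from 24.968°N, 54.019°E:
A: 19.689 km
B: 40.703 km
C: 36.465 km
D: 27.846 km
E: 23.522 km
F: 22.023 km
G: 40.895 km
H: 29.645 km
I: 47.170 km
J: 29.035 km
K: 17.916 km
L: 34.661 km
M: 28.708 km
N: 42.629 km
O: 30.742 km
Sorted: K (17.916 km) < A (19.689 km) < F (22.023 km) < E (23.522 km) < …

K, A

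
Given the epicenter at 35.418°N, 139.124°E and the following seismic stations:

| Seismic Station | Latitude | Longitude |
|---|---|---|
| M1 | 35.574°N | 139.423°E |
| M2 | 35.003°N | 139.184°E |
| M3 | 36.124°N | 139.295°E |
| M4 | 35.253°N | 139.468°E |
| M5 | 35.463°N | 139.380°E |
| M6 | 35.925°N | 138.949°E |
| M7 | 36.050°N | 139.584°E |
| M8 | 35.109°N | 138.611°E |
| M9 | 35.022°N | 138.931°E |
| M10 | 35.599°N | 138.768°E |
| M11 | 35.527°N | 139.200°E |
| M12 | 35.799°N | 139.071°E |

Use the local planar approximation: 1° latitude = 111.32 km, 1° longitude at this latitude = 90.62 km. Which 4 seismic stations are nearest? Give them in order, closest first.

Distances from 35.418°N, 139.124°E:
M1: √((0.156·111.32)² + (0.299·90.62)²) = √(301.57518 + 734.15962) = 32.183 km
M2: √((-0.415·111.32)² + (0.060·90.62)²) = √(2134.23672 + 29.56314) = 46.517 km
M3: √((0.706·111.32)² + (0.171·90.62)²) = √(6176.68989 + 240.12664) = 80.105 km
M4: √((-0.165·111.32)² + (0.344·90.62)²) = √(337.37608 + 971.77339) = 36.182 km
M5: √((0.045·111.32)² + (0.256·90.62)²) = √(25.09409 + 538.18061) = 23.733 km
M6: √((0.507·111.32)² + (-0.175·90.62)²) = √(3185.38781 + 251.49202) = 58.625 km
M7: √((0.632·111.32)² + (0.460·90.62)²) = √(4949.71909 + 1737.65590) = 81.776 km
M8: √((-0.309·111.32)² + (-0.513·90.62)²) = √(1183.21415 + 2161.13972) = 57.830 km
M9: √((-0.396·111.32)² + (-0.193·90.62)²) = √(1943.28620 + 305.88821) = 47.425 km
M10: √((0.181·111.32)² + (-0.356·90.62)²) = √(405.97898 + 1040.75405) = 38.036 km
M11: √((0.109·111.32)² + (0.076·90.62)²) = √(147.23104 + 47.43242) = 13.952 km
M12: √((0.381·111.32)² + (-0.053·90.62)²) = √(1798.85578 + 23.06746) = 42.684 km
Sorted: M11 (13.952 km) < M5 (23.733 km) < M1 (32.183 km) < M4 (36.182 km) < M10 (38.036 km) < M12 (42.684 km) < …

M11, M5, M1, M4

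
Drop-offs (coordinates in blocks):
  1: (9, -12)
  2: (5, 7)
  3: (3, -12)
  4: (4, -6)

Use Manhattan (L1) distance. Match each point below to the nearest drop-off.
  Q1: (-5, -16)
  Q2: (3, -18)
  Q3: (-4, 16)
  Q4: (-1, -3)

Q1 at (-5, -16):
  1: 18 blocks
  2: 33 blocks
  3: 12 blocks
  4: 19 blocks
  → nearest: 3 (12 blocks)
Q2 at (3, -18):
  1: 12 blocks
  2: 27 blocks
  3: 6 blocks
  4: 13 blocks
  → nearest: 3 (6 blocks)
Q3 at (-4, 16):
  1: 41 blocks
  2: 18 blocks
  3: 35 blocks
  4: 30 blocks
  → nearest: 2 (18 blocks)
Q4 at (-1, -3):
  1: 19 blocks
  2: 16 blocks
  3: 13 blocks
  4: 8 blocks
  → nearest: 4 (8 blocks)

Q1→3; Q2→3; Q3→2; Q4→4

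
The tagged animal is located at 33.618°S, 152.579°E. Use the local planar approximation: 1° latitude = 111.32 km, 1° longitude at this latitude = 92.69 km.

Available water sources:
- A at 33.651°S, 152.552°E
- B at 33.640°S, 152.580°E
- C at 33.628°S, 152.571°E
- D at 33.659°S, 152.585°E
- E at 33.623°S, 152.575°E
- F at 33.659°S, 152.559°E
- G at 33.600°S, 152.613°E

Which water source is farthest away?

Distances from 33.618°S, 152.579°E:
A: 4.445 km
B: 2.451 km
C: 1.338 km
D: 4.598 km
E: 0.669 km
F: 4.926 km
G: 3.735 km
Maximum: F at 4.926 km.

F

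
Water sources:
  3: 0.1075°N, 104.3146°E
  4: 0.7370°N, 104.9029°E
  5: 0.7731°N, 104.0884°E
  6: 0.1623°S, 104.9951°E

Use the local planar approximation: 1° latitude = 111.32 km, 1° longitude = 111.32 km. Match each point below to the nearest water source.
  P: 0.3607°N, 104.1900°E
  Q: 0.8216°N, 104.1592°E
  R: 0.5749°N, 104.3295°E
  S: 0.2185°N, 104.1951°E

P at 0.3607°N, 104.1900°E:
  3: √((-0.2532·111.32)² + (0.1246·111.32)²) = √(794.463223 + 192.389994) = 31.4142 km
  4: √((0.3763·111.32)² + (0.7129·111.32)²) = √(1754.748307 + 6298.014044) = 89.7372 km
  5: √((0.4124·111.32)² + (-0.1016·111.32)²) = √(2107.578252 + 127.918633) = 47.2810 km
  6: √((-0.5230·111.32)² + (0.8051·111.32)²) = √(3389.610319 + 8032.413338) = 106.8739 km
  → nearest: 3 (31.4142 km)
Q at 0.8216°N, 104.1592°E:
  3: √((-0.7141·111.32)² + (0.1554·111.32)²) = √(6319.234349 + 299.259830) = 81.3541 km
  4: √((-0.0846·111.32)² + (0.7437·111.32)²) = √(88.692546 + 6853.966198) = 83.3226 km
  5: √((-0.0485·111.32)² + (-0.0708·111.32)²) = √(29.149417 + 62.117349) = 9.5534 km
  6: √((-0.9839·111.32)² + (0.8359·111.32)²) = √(11996.327582 + 8658.746913) = 143.7187 km
  → nearest: 5 (9.5534 km)
R at 0.5749°N, 104.3295°E:
  3: √((-0.4674·111.32)² + (-0.0149·111.32)²) = √(2707.221631 + 2.751180) = 52.0574 km
  4: √((0.1621·111.32)² + (0.5734·111.32)²) = √(325.621014 + 4074.382263) = 66.3325 km
  5: √((0.1982·111.32)² + (-0.2411·111.32)²) = √(486.803504 + 720.345448) = 34.7440 km
  6: √((-0.7372·111.32)² + (0.6656·111.32)²) = √(6734.681295 + 5490.008564) = 110.5653 km
  → nearest: 5 (34.7440 km)
S at 0.2185°N, 104.1951°E:
  3: √((-0.1110·111.32)² + (0.1195·111.32)²) = √(152.683587 + 176.962892) = 18.1562 km
  4: √((0.5185·111.32)² + (0.7078·111.32)²) = √(3331.531445 + 6208.225909) = 97.6717 km
  5: √((0.5546·111.32)² + (-0.1067·111.32)²) = √(3811.589534 + 141.083178) = 62.8703 km
  6: √((-0.3808·111.32)² + (0.8000·111.32)²) = √(1796.967716 + 7930.971136) = 98.6303 km
  → nearest: 3 (18.1562 km)

P→3; Q→5; R→5; S→3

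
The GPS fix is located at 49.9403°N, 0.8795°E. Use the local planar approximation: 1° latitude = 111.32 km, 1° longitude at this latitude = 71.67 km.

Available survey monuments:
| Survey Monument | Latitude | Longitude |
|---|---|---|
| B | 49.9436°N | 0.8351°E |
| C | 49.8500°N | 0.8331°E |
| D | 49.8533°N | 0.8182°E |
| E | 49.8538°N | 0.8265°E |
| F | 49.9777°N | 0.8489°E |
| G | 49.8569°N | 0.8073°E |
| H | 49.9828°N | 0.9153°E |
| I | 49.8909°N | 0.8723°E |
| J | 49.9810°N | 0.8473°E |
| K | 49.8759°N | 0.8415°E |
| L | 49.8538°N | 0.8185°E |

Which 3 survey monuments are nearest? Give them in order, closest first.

B, F, J

Distances from 49.9403°N, 0.8795°E:
B: √((0.0033·111.32)² + (-0.0444·71.67)²) = √(0.134950 + 10.126066) = 3.2033 km
C: √((-0.0903·111.32)² + (-0.0464·71.67)²) = √(101.046644 + 11.058870) = 10.5880 km
D: √((-0.0870·111.32)² + (-0.0613·71.67)²) = √(93.796126 + 19.301709) = 10.6347 km
E: √((-0.0865·111.32)² + (-0.0530·71.67)²) = √(92.721107 + 14.428678) = 10.3513 km
F: √((0.0374·111.32)² + (-0.0306·71.67)²) = √(17.333633 + 4.809696) = 4.7057 km
G: √((-0.0834·111.32)² + (-0.0722·71.67)²) = √(86.194290 + 26.776216) = 10.6288 km
H: √((0.0425·111.32)² + (0.0358·71.67)²) = √(22.383307 + 6.583258) = 5.3821 km
I: √((-0.0494·111.32)² + (-0.0072·71.67)²) = √(30.241289 + 0.266281) = 5.5234 km
J: √((0.0407·111.32)² + (-0.0322·71.67)²) = √(20.527460 + 5.325821) = 5.0846 km
K: √((-0.0644·111.32)² + (-0.0380·71.67)²) = √(51.394676 + 7.417234) = 7.6689 km
L: √((-0.0865·111.32)² + (-0.0610·71.67)²) = √(92.721107 + 19.113247) = 10.5752 km
Sorted: B (3.2033 km) < F (4.7057 km) < J (5.0846 km) < H (5.3821 km) < I (5.5234 km) < …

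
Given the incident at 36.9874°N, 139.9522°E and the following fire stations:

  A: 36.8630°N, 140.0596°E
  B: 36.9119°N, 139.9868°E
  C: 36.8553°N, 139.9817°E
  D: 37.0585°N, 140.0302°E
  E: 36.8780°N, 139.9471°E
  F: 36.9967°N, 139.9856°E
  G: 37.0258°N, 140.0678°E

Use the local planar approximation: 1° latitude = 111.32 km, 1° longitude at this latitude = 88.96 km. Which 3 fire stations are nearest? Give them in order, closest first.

Distances from 36.9874°N, 139.9522°E:
A: √((-0.1244·111.32)² + (0.1074·88.96)²) = √(191.772865 + 91.284725) = 16.8243 km
B: √((-0.0755·111.32)² + (0.0346·88.96)²) = √(70.638310 + 9.474182) = 8.9506 km
C: √((-0.1321·111.32)² + (0.0295·88.96)²) = √(216.247966 + 6.887055) = 14.9377 km
D: √((0.0711·111.32)² + (0.0780·88.96)²) = √(62.644882 + 48.148056) = 10.5258 km
E: √((-0.1094·111.32)² + (-0.0051·88.96)²) = √(148.313621 + 0.205840) = 12.1869 km
F: √((0.0093·111.32)² + (0.0334·88.96)²) = √(1.071796 + 8.828410) = 3.1465 km
G: √((0.0384·111.32)² + (0.1156·88.96)²) = √(18.272957 + 105.756049) = 11.1368 km
Sorted: F (3.1465 km) < B (8.9506 km) < D (10.5258 km) < G (11.1368 km) < E (12.1869 km) < …

F, B, D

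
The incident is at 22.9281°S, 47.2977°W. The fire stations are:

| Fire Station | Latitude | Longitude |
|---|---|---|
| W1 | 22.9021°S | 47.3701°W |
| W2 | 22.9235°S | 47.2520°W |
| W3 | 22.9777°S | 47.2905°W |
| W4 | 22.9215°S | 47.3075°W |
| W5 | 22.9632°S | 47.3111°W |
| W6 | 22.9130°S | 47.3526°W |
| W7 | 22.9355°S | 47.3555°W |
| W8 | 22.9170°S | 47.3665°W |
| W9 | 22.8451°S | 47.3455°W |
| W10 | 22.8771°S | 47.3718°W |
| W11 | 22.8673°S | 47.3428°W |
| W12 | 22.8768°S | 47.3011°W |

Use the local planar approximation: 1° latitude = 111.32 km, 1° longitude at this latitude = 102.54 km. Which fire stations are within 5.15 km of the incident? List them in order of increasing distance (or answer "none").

Distances from 22.9281°S, 47.2977°W:
W1: √((0.0260·111.32)² + (-0.0724·102.54)²) = √(8.377088 + 55.114232) = 7.9681 km
W2: √((0.0046·111.32)² + (0.0457·102.54)²) = √(0.262218 + 21.959327) = 4.7140 km
W3: √((-0.0496·111.32)² + (0.0072·102.54)²) = √(30.486653 + 0.545069) = 5.5706 km
W4: √((0.0066·111.32)² + (-0.0098·102.54)²) = √(0.539802 + 1.009808) = 1.2448 km
W5: √((-0.0351·111.32)² + (-0.0134·102.54)²) = √(15.267243 + 1.887975) = 4.1419 km
W6: √((0.0151·111.32)² + (-0.0549·102.54)²) = √(2.825532 + 31.690662) = 5.8750 km
W7: √((-0.0074·111.32)² + (-0.0578·102.54)²) = √(0.678594 + 35.127100) = 5.9838 km
W8: √((0.0111·111.32)² + (-0.0688·102.54)²) = √(1.526836 + 49.769526) = 7.1621 km
W9: √((0.0830·111.32)² + (-0.0478·102.54)²) = √(85.369469 + 24.023840) = 10.4591 km
W10: √((0.0510·111.32)² + (-0.0741·102.54)²) = √(32.231962 + 57.732856) = 9.4850 km
W11: √((0.0608·111.32)² + (-0.0451·102.54)²) = √(45.809289 + 21.386500) = 8.1973 km
W12: √((0.0513·111.32)² + (-0.0034·102.54)²) = √(32.612277 + 0.121547) = 5.7213 km
Threshold 5.15 km: W4 (1.2448 km), W5 (4.1419 km), W2 (4.7140 km) are within range.

W4, W5, W2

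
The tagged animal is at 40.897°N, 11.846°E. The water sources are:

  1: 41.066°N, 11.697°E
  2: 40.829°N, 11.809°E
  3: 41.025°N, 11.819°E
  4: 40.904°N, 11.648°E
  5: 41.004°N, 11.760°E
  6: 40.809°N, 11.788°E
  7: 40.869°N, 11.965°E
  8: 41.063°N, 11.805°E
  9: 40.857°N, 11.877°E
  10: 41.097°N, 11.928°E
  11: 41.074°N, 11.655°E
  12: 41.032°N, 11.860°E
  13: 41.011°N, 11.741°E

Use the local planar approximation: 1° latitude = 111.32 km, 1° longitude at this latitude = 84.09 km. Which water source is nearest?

9

Distances from 40.897°N, 11.846°E:
1: 22.603 km
2: 8.184 km
3: 14.429 km
4: 16.668 km
5: 13.935 km
6: 10.943 km
7: 10.481 km
8: 18.798 km
9: 5.160 km
10: 23.307 km
11: 25.420 km
12: 15.074 km
13: 15.460 km
Minimum: 9 at 5.160 km.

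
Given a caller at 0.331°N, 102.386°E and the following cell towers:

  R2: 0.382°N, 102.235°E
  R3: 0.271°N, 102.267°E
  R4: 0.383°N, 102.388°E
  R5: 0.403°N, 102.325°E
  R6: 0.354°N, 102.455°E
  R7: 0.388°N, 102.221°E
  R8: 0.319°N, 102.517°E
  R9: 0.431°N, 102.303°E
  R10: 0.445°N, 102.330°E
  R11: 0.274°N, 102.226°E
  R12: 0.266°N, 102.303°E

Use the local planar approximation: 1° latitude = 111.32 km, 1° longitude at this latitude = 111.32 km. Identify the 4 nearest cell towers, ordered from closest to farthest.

Distances from 0.331°N, 102.386°E:
R2: √((0.051·111.32)² + (-0.151·111.32)²) = √(32.23196 + 282.55324) = 17.742 km
R3: √((-0.060·111.32)² + (-0.119·111.32)²) = √(44.61171 + 175.48513) = 14.836 km
R4: √((0.052·111.32)² + (0.002·111.32)²) = √(33.50835 + 0.04957) = 5.793 km
R5: √((0.072·111.32)² + (-0.061·111.32)²) = √(64.24087 + 46.11116) = 10.505 km
R6: √((0.023·111.32)² + (0.069·111.32)²) = √(6.55544 + 58.99899) = 8.097 km
R7: √((0.057·111.32)² + (-0.165·111.32)²) = √(40.26207 + 337.37608) = 19.433 km
R8: √((-0.012·111.32)² + (0.131·111.32)²) = √(1.78447 + 212.66156) = 14.644 km
R9: √((0.100·111.32)² + (-0.083·111.32)²) = √(123.92142 + 85.36947) = 14.467 km
R10: √((0.114·111.32)² + (-0.056·111.32)²) = √(161.04828 + 38.86176) = 14.139 km
R11: √((-0.057·111.32)² + (-0.160·111.32)²) = √(40.26207 + 317.23885) = 18.908 km
R12: √((-0.065·111.32)² + (-0.083·111.32)²) = √(52.35680 + 85.36947) = 11.736 km
Sorted: R4 (5.793 km) < R6 (8.097 km) < R5 (10.505 km) < R12 (11.736 km) < R10 (14.139 km) < R9 (14.467 km) < …

R4, R6, R5, R12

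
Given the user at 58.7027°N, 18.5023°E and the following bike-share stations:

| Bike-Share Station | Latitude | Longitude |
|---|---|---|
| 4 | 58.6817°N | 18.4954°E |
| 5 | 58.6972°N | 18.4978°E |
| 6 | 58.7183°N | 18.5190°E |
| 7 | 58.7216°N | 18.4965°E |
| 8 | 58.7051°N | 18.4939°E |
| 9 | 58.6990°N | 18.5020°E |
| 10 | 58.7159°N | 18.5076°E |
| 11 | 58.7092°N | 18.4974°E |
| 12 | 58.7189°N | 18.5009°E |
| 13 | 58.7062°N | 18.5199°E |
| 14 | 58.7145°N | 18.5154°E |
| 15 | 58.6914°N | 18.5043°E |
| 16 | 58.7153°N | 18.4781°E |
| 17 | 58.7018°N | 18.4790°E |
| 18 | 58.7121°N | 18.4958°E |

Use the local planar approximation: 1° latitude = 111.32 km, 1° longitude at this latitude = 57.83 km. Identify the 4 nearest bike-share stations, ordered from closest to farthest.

Distances from 58.7027°N, 18.5023°E:
4: 2.3715 km
5: 0.6653 km
6: 1.9871 km
7: 2.1305 km
8: 0.5544 km
9: 0.4122 km
10: 1.5010 km
11: 0.7771 km
12: 1.8052 km
13: 1.0898 km
14: 1.5164 km
15: 1.2632 km
16: 1.9814 km
17: 1.3512 km
18: 1.1119 km
Sorted: 9 (0.4122 km) < 8 (0.5544 km) < 5 (0.6653 km) < 11 (0.7771 km) < 13 (1.0898 km) < 18 (1.1119 km) < …

9, 8, 5, 11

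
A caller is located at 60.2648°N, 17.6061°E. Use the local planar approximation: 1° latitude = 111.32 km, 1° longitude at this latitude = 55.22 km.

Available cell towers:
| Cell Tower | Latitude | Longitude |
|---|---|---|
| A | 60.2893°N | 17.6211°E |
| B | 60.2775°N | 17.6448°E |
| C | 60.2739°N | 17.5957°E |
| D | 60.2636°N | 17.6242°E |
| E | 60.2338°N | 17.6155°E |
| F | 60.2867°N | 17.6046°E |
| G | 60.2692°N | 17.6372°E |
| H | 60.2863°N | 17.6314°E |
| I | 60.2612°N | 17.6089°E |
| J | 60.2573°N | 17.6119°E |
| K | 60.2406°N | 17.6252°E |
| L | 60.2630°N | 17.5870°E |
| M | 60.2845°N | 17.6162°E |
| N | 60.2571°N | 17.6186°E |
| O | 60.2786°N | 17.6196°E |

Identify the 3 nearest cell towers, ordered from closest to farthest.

I, J, D

Distances from 60.2648°N, 17.6061°E:
A: 2.8503 km
B: 2.5623 km
C: 1.1645 km
D: 1.0084 km
E: 3.4897 km
F: 2.4393 km
G: 1.7858 km
H: 2.7713 km
I: 0.4295 km
J: 0.8942 km
K: 2.8930 km
L: 1.0736 km
M: 2.2628 km
N: 1.1005 km
O: 1.7075 km
Sorted: I (0.4295 km) < J (0.8942 km) < D (1.0084 km) < L (1.0736 km) < N (1.1005 km) < …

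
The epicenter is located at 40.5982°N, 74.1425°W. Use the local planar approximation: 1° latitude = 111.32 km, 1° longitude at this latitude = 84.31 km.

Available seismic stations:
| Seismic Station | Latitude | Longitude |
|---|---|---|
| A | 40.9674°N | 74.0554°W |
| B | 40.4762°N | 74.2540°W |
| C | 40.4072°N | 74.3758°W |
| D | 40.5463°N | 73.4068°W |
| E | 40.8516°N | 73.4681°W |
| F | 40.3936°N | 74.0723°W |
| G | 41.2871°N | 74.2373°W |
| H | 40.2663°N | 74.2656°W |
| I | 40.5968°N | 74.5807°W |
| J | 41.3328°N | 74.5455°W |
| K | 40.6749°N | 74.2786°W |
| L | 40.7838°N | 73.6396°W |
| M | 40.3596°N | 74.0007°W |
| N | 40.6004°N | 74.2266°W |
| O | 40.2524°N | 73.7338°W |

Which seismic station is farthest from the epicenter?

Distances from 40.5982°N, 74.1425°W:
A: √((0.3692·111.32)² + (0.0871·84.31)²) = √(1689.156077 + 53.925538) = 41.7502 km
B: √((-0.1220·111.32)² + (-0.1115·84.31)²) = √(184.444647 + 88.370622) = 16.5171 km
C: √((-0.1910·111.32)² + (-0.2333·84.31)²) = √(452.077747 + 386.890135) = 28.9649 km
D: √((-0.0519·111.32)² + (0.7357·84.31)²) = √(33.379599 + 3847.332230) = 62.2954 km
E: √((0.2534·111.32)² + (0.6744·84.31)²) = √(795.718795 + 3232.907672) = 63.4715 km
F: √((-0.2046·111.32)² + (0.0702·84.31)²) = √(518.749456 + 35.029376) = 23.5325 km
G: √((0.6889·111.32)² + (-0.0948·84.31)²) = √(5881.102719 + 63.881463) = 77.1037 km
H: √((-0.3319·111.32)² + (-0.1231·84.31)²) = √(1365.088790 + 107.714528) = 38.3771 km
I: √((-0.0014·111.32)² + (-0.4382·84.31)²) = √(0.024289 + 1364.906573) = 36.9450 km
J: √((0.7346·111.32)² + (-0.4030·84.31)²) = √(6687.260531 + 1154.431772) = 88.5533 km
K: √((0.0767·111.32)² + (-0.1361·84.31)²) = √(72.901611 + 131.666239) = 14.3027 km
L: √((0.1856·111.32)² + (0.5029·84.31)²) = √(426.876590 + 1797.717515) = 47.1656 km
M: √((-0.2386·111.32)² + (0.1418·84.31)²) = √(705.484171 + 142.925803) = 29.1275 km
N: √((0.0022·111.32)² + (-0.0841·84.31)²) = √(0.059978 + 50.274779) = 7.0947 km
O: √((-0.3458·111.32)² + (0.4087·84.31)²) = √(1481.823143 + 1187.319100) = 51.6637 km
Maximum: J at 88.5533 km.

J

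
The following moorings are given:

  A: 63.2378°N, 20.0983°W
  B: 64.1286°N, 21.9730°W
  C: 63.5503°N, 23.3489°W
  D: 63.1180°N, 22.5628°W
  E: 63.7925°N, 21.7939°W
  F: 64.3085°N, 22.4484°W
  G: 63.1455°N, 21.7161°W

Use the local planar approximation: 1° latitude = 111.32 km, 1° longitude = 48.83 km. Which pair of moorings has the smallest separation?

B and F

Pairwise distances:
A–B: √((0.8908·111.32)² + (-1.8747·48.83)²) = √(9833.470337 + 8379.864714) = 134.9568 km
A–C: √((0.3125·111.32)² + (-3.2506·48.83)²) = √(1210.170156 + 25194.196403) = 162.4942 km
A–D: √((-0.1198·111.32)² + (-2.4645·48.83)²) = √(177.852523 + 14482.085046) = 121.0782 km
A–E: √((0.5547·111.32)² + (-1.6956·48.83)²) = √(3812.964195 + 6855.202124) = 103.2868 km
A–F: √((1.0707·111.32)² + (-2.3501·48.83)²) = √(14206.333335 + 13168.797927) = 165.4543 km
A–G: √((-0.0923·111.32)² + (-1.6178·48.83)²) = √(105.572255 + 6240.553500) = 79.6626 km
B–C: √((-0.5783·111.32)² + (-1.3759·48.83)²) = √(4144.315212 + 4513.850696) = 93.0493 km
B–D: √((-1.0106·111.32)² + (-0.5898·48.83)²) = √(12656.248200 + 829.436198) = 116.1279 km
B–E: √((-0.3361·111.32)² + (0.1791·48.83)²) = √(1399.856184 + 76.482948) = 38.4232 km
B–F: √((0.1799·111.32)² + (-0.4754·48.83)²) = √(401.059421 + 538.879675) = 30.6584 km
B–G: √((-0.9831·111.32)² + (0.2569·48.83)²) = √(11976.827307 + 157.362649) = 110.1553 km
C–D: √((-0.4323·111.32)² + (0.7861·48.83)²) = √(2315.884342 + 1473.428416) = 61.5574 km
C–E: √((0.2422·111.32)² + (1.5550·48.83)²) = √(726.933483 + 5765.463609) = 80.5754 km
C–F: √((0.7582·111.32)² + (0.9005·48.83)²) = √(7123.836699 + 1933.485337) = 95.1700 km
C–G: √((-0.4048·111.32)² + (1.6328·48.83)²) = √(2030.614126 + 6356.812943) = 91.5829 km
D–E: √((0.6745·111.32)² + (0.7689·48.83)²) = √(5637.808283 + 1409.656085) = 83.9492 km
D–F: √((1.1905·111.32)² + (0.1144·48.83)²) = √(17563.262600 + 31.205094) = 132.6441 km
D–G: √((0.0275·111.32)² + (0.8467·48.83)²) = √(9.371558 + 1709.356186) = 41.4575 km
E–F: √((0.5160·111.32)² + (-0.6545·48.83)²) = √(3299.482267 + 1021.392702) = 65.7334 km
E–G: √((-0.6470·111.32)² + (0.0778·48.83)²) = √(5187.462338 + 14.432203) = 72.1242 km
F–G: √((-1.1630·111.32)² + (0.7323·48.83)²) = √(16761.227654 + 1278.649511) = 134.3126 km
Closest pair: B–F at 30.6584 km.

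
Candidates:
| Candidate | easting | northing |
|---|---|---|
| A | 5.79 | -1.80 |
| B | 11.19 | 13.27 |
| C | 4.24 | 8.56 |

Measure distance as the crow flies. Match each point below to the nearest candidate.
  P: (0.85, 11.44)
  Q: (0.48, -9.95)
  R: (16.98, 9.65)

P→C; Q→A; R→B

P at (0.85, 11.44):
  A: √((4.94)² + (-13.24)²) = √(24.4036 + 175.2976) = 14.13
  B: √((10.34)² + (1.83)²) = √(106.9156 + 3.3489) = 10.50
  C: √((3.39)² + (-2.88)²) = √(11.4921 + 8.2944) = 4.45
  → nearest: C (4.45)
Q at (0.48, -9.95):
  A: √((5.31)² + (8.15)²) = √(28.1961 + 66.4225) = 9.73
  B: √((10.71)² + (23.22)²) = √(114.7041 + 539.1684) = 25.57
  C: √((3.76)² + (18.51)²) = √(14.1376 + 342.6201) = 18.89
  → nearest: A (9.73)
R at (16.98, 9.65):
  A: √((-11.19)² + (-11.45)²) = √(125.2161 + 131.1025) = 16.01
  B: √((-5.79)² + (3.62)²) = √(33.5241 + 13.1044) = 6.83
  C: √((-12.74)² + (-1.09)²) = √(162.3076 + 1.1881) = 12.79
  → nearest: B (6.83)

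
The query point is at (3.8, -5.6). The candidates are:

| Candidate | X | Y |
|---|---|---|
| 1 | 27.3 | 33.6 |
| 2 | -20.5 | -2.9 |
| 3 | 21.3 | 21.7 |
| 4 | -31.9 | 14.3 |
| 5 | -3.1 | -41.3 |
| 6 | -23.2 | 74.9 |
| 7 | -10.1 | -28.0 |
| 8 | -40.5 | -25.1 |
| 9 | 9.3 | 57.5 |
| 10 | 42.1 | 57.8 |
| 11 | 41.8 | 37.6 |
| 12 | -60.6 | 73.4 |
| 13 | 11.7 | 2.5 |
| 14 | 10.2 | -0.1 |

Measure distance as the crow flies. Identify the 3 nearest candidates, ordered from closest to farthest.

Distances from (3.8, -5.6):
1: 45.7
2: 24.4
3: 32.4
4: 40.9
5: 36.4
6: 84.9
7: 26.4
8: 48.4
9: 63.3
10: 74.1
11: 57.5
12: 101.9
13: 11.3
14: 8.4
Sorted: 14 (8.4) < 13 (11.3) < 2 (24.4) < 7 (26.4) < 3 (32.4) < …

14, 13, 2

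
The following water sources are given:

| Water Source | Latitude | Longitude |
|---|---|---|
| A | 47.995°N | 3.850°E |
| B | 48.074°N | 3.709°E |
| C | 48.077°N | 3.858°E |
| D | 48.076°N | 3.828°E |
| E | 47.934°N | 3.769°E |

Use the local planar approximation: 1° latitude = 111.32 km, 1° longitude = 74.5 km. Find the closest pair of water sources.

C and D

Pairwise distances:
A–B: √((0.079·111.32)² + (-0.141·74.5)²) = √(77.33936 + 110.34452) = 13.700 km
A–C: √((0.082·111.32)² + (0.008·74.5)²) = √(83.32477 + 0.35522) = 9.148 km
A–D: √((0.081·111.32)² + (-0.022·74.5)²) = √(81.30485 + 2.68632) = 9.165 km
A–E: √((-0.061·111.32)² + (-0.081·74.5)²) = √(46.11116 + 36.41519) = 9.084 km
B–C: √((0.003·111.32)² + (0.149·74.5)²) = √(0.11153 + 123.22110) = 11.106 km
B–D: √((0.002·111.32)² + (0.119·74.5)²) = √(0.04957 + 78.59709) = 8.868 km
B–E: √((-0.140·111.32)² + (0.060·74.5)²) = √(242.88599 + 19.98090) = 16.213 km
C–D: √((-0.001·111.32)² + (-0.030·74.5)²) = √(0.01239 + 4.99523) = 2.238 km
C–E: √((-0.143·111.32)² + (-0.089·74.5)²) = √(253.40692 + 43.96353) = 17.244 km
D–E: √((-0.142·111.32)² + (-0.059·74.5)²) = √(249.87516 + 19.32042) = 16.407 km
Closest pair: C–D at 2.238 km.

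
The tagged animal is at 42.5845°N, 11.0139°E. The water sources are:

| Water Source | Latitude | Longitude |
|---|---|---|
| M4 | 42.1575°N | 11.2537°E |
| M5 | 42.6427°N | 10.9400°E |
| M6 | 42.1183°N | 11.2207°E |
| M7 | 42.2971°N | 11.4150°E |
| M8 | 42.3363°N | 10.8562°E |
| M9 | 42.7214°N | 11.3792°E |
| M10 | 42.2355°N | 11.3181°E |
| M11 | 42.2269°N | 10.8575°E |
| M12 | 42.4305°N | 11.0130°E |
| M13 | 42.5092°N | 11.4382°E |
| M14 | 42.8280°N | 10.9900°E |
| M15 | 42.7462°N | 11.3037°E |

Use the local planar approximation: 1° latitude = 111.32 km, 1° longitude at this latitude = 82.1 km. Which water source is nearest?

Distances from 42.5845°N, 11.0139°E:
M4: 51.4495 km
M5: 8.8761 km
M6: 54.6040 km
M7: 45.9128 km
M8: 30.5127 km
M9: 33.6410 km
M10: 46.1857 km
M11: 41.8277 km
M12: 17.1434 km
M13: 35.8294 km
M14: 27.1773 km
M15: 29.8346 km
Minimum: M5 at 8.8761 km.

M5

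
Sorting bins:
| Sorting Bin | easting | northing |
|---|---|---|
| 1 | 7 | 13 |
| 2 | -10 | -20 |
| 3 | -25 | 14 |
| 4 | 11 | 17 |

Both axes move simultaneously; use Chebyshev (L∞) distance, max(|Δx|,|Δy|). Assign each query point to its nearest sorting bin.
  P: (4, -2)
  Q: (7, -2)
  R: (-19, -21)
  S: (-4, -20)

P at (4, -2):
  1: max(|3|, |15|) = 15
  2: max(|-14|, |-18|) = 18
  3: max(|-29|, |16|) = 29
  4: max(|7|, |19|) = 19
  → nearest: 1 (15)
Q at (7, -2):
  1: max(|0|, |15|) = 15
  2: max(|-17|, |-18|) = 18
  3: max(|-32|, |16|) = 32
  4: max(|4|, |19|) = 19
  → nearest: 1 (15)
R at (-19, -21):
  1: max(|26|, |34|) = 34
  2: max(|9|, |1|) = 9
  3: max(|-6|, |35|) = 35
  4: max(|30|, |38|) = 38
  → nearest: 2 (9)
S at (-4, -20):
  1: max(|11|, |33|) = 33
  2: max(|-6|, |0|) = 6
  3: max(|-21|, |34|) = 34
  4: max(|15|, |37|) = 37
  → nearest: 2 (6)

P→1; Q→1; R→2; S→2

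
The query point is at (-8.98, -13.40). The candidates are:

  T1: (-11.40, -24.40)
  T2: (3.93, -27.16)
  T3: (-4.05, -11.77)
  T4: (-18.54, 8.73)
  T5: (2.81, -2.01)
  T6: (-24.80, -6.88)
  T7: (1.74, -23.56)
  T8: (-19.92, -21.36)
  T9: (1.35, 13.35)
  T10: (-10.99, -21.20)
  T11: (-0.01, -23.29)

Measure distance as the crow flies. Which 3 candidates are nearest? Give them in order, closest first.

T3, T10, T1

Distances from (-8.98, -13.40):
T1: 11.26
T2: 18.87
T3: 5.19
T4: 24.11
T5: 16.39
T6: 17.11
T7: 14.77
T8: 13.53
T9: 28.68
T10: 8.05
T11: 13.35
Sorted: T3 (5.19) < T10 (8.05) < T1 (11.26) < T11 (13.35) < T8 (13.53) < …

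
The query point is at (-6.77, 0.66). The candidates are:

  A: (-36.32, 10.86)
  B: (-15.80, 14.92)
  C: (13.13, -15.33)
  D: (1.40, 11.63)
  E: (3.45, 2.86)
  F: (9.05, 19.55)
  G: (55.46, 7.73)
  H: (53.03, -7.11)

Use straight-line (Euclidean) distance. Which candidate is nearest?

E

Distances from (-6.77, 0.66):
A: √((-29.55)² + (10.20)²) = √(873.2025 + 104.0400) = 31.26
B: √((-9.03)² + (14.26)²) = √(81.5409 + 203.3476) = 16.88
C: √((19.90)² + (-15.99)²) = √(396.0100 + 255.6801) = 25.53
D: √((8.17)² + (10.97)²) = √(66.7489 + 120.3409) = 13.68
E: √((10.22)² + (2.20)²) = √(104.4484 + 4.8400) = 10.45
F: √((15.82)² + (18.89)²) = √(250.2724 + 356.8321) = 24.64
G: √((62.23)² + (7.07)²) = √(3872.5729 + 49.9849) = 62.63
H: √((59.80)² + (-7.77)²) = √(3576.0400 + 60.3729) = 60.30
Minimum: E at 10.45.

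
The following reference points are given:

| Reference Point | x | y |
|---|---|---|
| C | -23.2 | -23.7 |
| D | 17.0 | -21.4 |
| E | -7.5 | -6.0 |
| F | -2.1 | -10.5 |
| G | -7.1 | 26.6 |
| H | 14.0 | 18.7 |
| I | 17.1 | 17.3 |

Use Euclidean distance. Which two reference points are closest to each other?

Pairwise distances:
H–I: 3.4
E–F: 7.0
D–F: 22.0
G–H: 22.5
C–E: 23.7
C–F: 24.9
G–I: 25.9
D–E: 28.9
E–G: 32.6
E–H: 32.7
F–H: 33.3
F–I: 33.8
E–I: 33.9
F–G: 37.4
D–I: 38.7
D–H: 40.2
C–D: 40.3
C–G: 52.8
D–G: 53.7
C–H: 56.4
C–I: 57.5
Closest pair: H–I at 3.4.

H and I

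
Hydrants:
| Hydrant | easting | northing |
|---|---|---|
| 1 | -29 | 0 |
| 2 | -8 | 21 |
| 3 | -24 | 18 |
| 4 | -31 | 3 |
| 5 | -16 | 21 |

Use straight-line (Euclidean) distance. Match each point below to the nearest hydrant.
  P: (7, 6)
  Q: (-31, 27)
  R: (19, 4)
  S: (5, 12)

P at (7, 6):
  1: 36.5
  2: 21.2
  3: 33.2
  4: 38.1
  5: 27.5
  → nearest: 2 (21.2)
Q at (-31, 27):
  1: 27.1
  2: 23.8
  3: 11.4
  4: 24.0
  5: 16.2
  → nearest: 3 (11.4)
R at (19, 4):
  1: 48.2
  2: 31.9
  3: 45.2
  4: 50.0
  5: 38.9
  → nearest: 2 (31.9)
S at (5, 12):
  1: 36.1
  2: 15.8
  3: 29.6
  4: 37.1
  5: 22.8
  → nearest: 2 (15.8)

P→2; Q→3; R→2; S→2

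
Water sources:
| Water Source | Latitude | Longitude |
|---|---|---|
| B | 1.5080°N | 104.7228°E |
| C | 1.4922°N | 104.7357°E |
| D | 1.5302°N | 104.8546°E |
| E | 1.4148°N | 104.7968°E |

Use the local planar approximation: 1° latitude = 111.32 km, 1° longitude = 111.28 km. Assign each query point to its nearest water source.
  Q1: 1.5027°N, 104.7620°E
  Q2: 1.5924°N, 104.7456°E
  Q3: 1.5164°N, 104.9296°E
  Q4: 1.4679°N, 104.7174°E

Q1 at 1.5027°N, 104.7620°E:
  B: 4.4019 km
  C: 3.1514 km
  D: 10.7496 km
  E: 10.5235 km
  → nearest: C (3.1514 km)
Q2 at 1.5924°N, 104.7456°E:
  B: 9.7320 km
  C: 11.2085 km
  D: 13.9667 km
  E: 20.5750 km
  → nearest: B (9.7320 km)
Q3 at 1.5164°N, 104.9296°E:
  B: 23.0317 km
  C: 21.7447 km
  D: 8.4862 km
  E: 18.6093 km
  → nearest: D (8.4862 km)
Q4 at 1.4679°N, 104.7174°E:
  B: 4.5042 km
  C: 3.3859 km
  D: 16.7689 km
  E: 10.6306 km
  → nearest: C (3.3859 km)

Q1→C; Q2→B; Q3→D; Q4→C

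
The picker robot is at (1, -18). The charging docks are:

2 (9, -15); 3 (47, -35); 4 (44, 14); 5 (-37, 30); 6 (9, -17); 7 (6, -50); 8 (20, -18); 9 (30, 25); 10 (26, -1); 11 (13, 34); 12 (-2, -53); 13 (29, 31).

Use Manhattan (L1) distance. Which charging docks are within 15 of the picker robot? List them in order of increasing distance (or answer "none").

Distances from (1, -18):
2: |8| + |3| = 8 + 3 = 11
3: |46| + |-17| = 46 + 17 = 63
4: |43| + |32| = 43 + 32 = 75
5: |-38| + |48| = 38 + 48 = 86
6: |8| + |1| = 8 + 1 = 9
7: |5| + |-32| = 5 + 32 = 37
8: |19| + |0| = 19 + 0 = 19
9: |29| + |43| = 29 + 43 = 72
10: |25| + |17| = 25 + 17 = 42
11: |12| + |52| = 12 + 52 = 64
12: |-3| + |-35| = 3 + 35 = 38
13: |28| + |49| = 28 + 49 = 77
Threshold 15: 6 (9), 2 (11) are within range.

6, 2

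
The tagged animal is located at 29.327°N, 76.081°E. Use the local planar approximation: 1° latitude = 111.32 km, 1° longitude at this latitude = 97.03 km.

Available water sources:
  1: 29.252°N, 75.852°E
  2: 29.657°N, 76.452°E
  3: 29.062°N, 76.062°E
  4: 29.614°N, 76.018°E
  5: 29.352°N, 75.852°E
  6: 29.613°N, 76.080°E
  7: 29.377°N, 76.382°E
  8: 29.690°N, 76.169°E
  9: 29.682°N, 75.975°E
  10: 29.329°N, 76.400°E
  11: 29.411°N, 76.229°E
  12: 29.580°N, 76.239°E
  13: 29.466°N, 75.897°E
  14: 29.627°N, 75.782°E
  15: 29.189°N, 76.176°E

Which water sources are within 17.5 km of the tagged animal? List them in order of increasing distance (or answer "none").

11

Distances from 29.327°N, 76.081°E:
1: 23.737 km
2: 51.433 km
3: 29.557 km
4: 32.528 km
5: 22.393 km
6: 31.838 km
7: 29.732 km
8: 41.301 km
9: 40.835 km
10: 30.953 km
11: 17.137 km
12: 32.066 km
13: 23.626 km
14: 44.238 km
15: 17.915 km
Threshold 17.5 km: 11 (17.137 km) is within range.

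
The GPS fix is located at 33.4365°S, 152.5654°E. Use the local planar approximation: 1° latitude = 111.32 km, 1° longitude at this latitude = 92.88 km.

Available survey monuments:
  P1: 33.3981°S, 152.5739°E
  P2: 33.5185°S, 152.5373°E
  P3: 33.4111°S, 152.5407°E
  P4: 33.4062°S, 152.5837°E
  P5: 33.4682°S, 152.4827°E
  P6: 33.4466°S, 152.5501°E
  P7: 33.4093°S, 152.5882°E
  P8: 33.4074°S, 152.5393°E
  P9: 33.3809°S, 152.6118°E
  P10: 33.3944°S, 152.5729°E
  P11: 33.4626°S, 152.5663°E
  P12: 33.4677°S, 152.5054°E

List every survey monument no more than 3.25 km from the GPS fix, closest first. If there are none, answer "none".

Distances from 33.4365°S, 152.5654°E:
P1: 4.3470 km
P2: 9.4940 km
P3: 3.6412 km
P4: 3.7770 km
P5: 8.4530 km
P6: 1.8121 km
P7: 3.6950 km
P8: 4.0460 km
P9: 7.5420 km
P10: 4.7381 km
P11: 2.9067 km
P12: 6.5665 km
Threshold 3.25 km: P6 (1.8121 km), P11 (2.9067 km) are within range.

P6, P11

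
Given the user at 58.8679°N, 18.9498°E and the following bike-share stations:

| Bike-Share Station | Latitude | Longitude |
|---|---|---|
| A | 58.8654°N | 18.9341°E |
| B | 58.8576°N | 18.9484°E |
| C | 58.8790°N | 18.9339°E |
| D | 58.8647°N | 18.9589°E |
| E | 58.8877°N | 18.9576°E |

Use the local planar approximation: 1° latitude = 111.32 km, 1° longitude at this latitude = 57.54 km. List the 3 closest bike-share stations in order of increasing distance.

Distances from 58.8679°N, 18.9498°E:
A: √((-0.0025·111.32)² + (-0.0157·57.54)²) = √(0.077451 + 0.816092) = 0.9453 km
B: √((-0.0103·111.32)² + (-0.0014·57.54)²) = √(1.314682 + 0.006489) = 1.1494 km
C: √((0.0111·111.32)² + (-0.0159·57.54)²) = √(1.526836 + 0.837016) = 1.5375 km
D: √((-0.0032·111.32)² + (0.0091·57.54)²) = √(0.126896 + 0.274172) = 0.6333 km
E: √((0.0198·111.32)² + (0.0078·57.54)²) = √(4.858216 + 0.201432) = 2.2494 km
Sorted: D (0.6333 km) < A (0.9453 km) < B (1.1494 km) < C (1.5375 km) < E (2.2494 km)

D, A, B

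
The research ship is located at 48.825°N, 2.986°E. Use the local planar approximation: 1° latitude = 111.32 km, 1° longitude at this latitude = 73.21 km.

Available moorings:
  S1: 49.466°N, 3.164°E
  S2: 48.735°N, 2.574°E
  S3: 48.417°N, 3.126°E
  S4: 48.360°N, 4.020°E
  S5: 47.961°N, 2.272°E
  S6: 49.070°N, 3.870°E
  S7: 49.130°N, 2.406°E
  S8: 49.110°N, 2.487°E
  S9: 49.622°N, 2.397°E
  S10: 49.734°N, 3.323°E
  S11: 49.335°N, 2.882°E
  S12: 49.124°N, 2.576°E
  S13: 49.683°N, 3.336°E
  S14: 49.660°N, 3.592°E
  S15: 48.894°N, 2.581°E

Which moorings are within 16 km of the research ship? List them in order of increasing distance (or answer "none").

none

Distances from 48.825°N, 2.986°E:
S1: √((0.641·111.32)² + (0.178·73.21)²) = √(5091.69586 + 169.81686) = 72.536 km
S2: √((-0.090·111.32)² + (-0.412·73.21)²) = √(100.37635 + 909.77761) = 31.783 km
S3: √((-0.408·111.32)² + (0.140·73.21)²) = √(2062.84559 + 105.05020) = 46.561 km
S4: √((-0.465·111.32)² + (1.034·73.21)²) = √(2679.49099 + 5730.35980) = 91.705 km
S5: √((-0.864·111.32)² + (-0.714·73.21)²) = √(9250.68473 + 2732.35571) = 109.467 km
S6: √((0.245·111.32)² + (0.884·73.21)²) = √(743.83835 + 4188.37293) = 70.230 km
S7: √((0.305·111.32)² + (-0.580·73.21)²) = √(1152.77905 + 1803.00446) = 54.367 km
S8: √((0.285·111.32)² + (-0.499·73.21)²) = √(1006.55177 + 1334.57168) = 48.385 km
S9: √((0.797·111.32)² + (-0.589·73.21)²) = √(7871.60038 + 1859.39391) = 98.646 km
S10: √((0.909·111.32)² + (0.337·73.21)²) = √(10239.39181 + 608.69623) = 104.154 km
S11: √((0.510·111.32)² + (-0.104·73.21)²) = √(3223.19624 + 57.97056) = 57.281 km
S12: √((0.299·111.32)² + (-0.410·73.21)²) = √(1107.86992 + 900.96626) = 44.820 km
S13: √((0.858·111.32)² + (0.350·73.21)²) = √(9122.64912 + 656.56375) = 98.890 km
S14: √((0.835·111.32)² + (0.606·73.21)²) = √(8640.11148 + 1968.27629) = 102.997 km
S15: √((0.069·111.32)² + (-0.405·73.21)²) = √(58.99899 + 879.12547) = 30.629 km
Threshold 16 km: none within range.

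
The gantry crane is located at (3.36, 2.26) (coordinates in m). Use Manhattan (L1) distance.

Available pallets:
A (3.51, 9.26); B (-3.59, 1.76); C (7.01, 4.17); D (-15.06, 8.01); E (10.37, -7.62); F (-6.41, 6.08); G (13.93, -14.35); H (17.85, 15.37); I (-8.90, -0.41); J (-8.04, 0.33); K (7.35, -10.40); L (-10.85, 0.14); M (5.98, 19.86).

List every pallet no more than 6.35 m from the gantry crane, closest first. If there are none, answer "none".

Distances from (3.36, 2.26):
A: |0.15| + |7.00| = 0.15 + 7.00 = 7.15 m
B: |-6.95| + |-0.50| = 6.95 + 0.50 = 7.45 m
C: |3.65| + |1.91| = 3.65 + 1.91 = 5.56 m
D: |-18.42| + |5.75| = 18.42 + 5.75 = 24.17 m
E: |7.01| + |-9.88| = 7.01 + 9.88 = 16.89 m
F: |-9.77| + |3.82| = 9.77 + 3.82 = 13.59 m
G: |10.57| + |-16.61| = 10.57 + 16.61 = 27.18 m
H: |14.49| + |13.11| = 14.49 + 13.11 = 27.60 m
I: |-12.26| + |-2.67| = 12.26 + 2.67 = 14.93 m
J: |-11.40| + |-1.93| = 11.40 + 1.93 = 13.33 m
K: |3.99| + |-12.66| = 3.99 + 12.66 = 16.65 m
L: |-14.21| + |-2.12| = 14.21 + 2.12 = 16.33 m
M: |2.62| + |17.60| = 2.62 + 17.60 = 20.22 m
Threshold 6.35 m: C (5.56 m) is within range.

C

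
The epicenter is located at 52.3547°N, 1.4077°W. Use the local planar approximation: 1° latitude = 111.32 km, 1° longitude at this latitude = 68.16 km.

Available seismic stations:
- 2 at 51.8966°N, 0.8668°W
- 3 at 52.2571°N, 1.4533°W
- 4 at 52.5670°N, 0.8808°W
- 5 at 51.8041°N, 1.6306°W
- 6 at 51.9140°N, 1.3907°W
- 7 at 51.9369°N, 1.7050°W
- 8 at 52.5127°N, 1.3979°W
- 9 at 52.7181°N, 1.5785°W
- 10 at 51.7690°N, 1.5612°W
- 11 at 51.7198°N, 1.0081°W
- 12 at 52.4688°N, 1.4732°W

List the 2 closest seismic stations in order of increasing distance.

Distances from 52.3547°N, 1.4077°W:
2: 62.9269 km
3: 11.3007 km
4: 42.9920 km
5: 63.1477 km
6: 49.0724 km
7: 50.7323 km
8: 17.6012 km
9: 42.0955 km
10: 66.0342 km
11: 75.7436 km
12: 13.4634 km
Sorted: 3 (11.3007 km) < 12 (13.4634 km) < 8 (17.6012 km) < 9 (42.0955 km) < …

3, 12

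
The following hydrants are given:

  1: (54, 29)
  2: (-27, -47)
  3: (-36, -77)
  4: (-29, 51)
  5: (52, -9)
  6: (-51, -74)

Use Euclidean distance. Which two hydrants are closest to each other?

3 and 6

Pairwise distances:
3–6: 15.3
2–3: 31.3
2–6: 36.1
1–5: 38.1
1–4: 85.9
2–5: 87.7
2–4: 98.0
4–5: 100.8
1–2: 111.1
3–5: 111.2
5–6: 121.8
4–6: 126.9
3–4: 128.2
1–3: 139.1
1–6: 147.1
Closest pair: 3–6 at 15.3.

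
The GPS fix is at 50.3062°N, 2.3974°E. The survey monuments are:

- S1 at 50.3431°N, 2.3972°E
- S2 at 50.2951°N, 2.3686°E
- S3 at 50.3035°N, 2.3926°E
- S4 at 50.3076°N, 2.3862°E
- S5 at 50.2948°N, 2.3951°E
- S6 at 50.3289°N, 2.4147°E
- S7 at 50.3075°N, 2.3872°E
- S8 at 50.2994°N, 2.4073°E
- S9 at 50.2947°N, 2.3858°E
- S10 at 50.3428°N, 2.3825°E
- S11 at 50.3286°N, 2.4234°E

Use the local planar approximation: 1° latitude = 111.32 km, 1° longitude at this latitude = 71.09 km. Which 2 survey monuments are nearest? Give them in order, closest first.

S3, S7

Distances from 50.3062°N, 2.3974°E:
S1: 4.1077 km
S2: 2.3914 km
S3: 0.4547 km
S4: 0.8113 km
S5: 1.2795 km
S6: 2.8104 km
S7: 0.7394 km
S8: 1.0336 km
S9: 1.5228 km
S10: 4.2098 km
S11: 3.1039 km
Sorted: S3 (0.4547 km) < S7 (0.7394 km) < S4 (0.8113 km) < S8 (1.0336 km) < …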